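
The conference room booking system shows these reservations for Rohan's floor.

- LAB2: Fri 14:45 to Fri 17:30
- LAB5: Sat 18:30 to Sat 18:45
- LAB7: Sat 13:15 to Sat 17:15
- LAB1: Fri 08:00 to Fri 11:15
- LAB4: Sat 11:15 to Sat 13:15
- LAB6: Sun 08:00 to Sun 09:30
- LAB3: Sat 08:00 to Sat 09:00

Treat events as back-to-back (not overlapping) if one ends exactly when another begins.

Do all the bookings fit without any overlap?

Yes

Check each pair: they overlap iff neither finishes before the other starts.
Sorted by start: LAB1, LAB2, LAB3, LAB4, LAB7, LAB5, LAB6.
LAB2 starts after LAB1 ends, so LAB1 has no further overlaps.
LAB3 starts after LAB2 ends, so LAB2 has no further overlaps.
LAB4 starts after LAB3 ends, so LAB3 has no further overlaps.
LAB7 starts exactly when LAB4 ends (back-to-back, no overlap), so LAB4 has no further overlaps.
LAB5 starts after LAB7 ends, so LAB7 has no further overlaps.
LAB6 starts after LAB5 ends.
Every pair is clear; the schedule has no overlaps.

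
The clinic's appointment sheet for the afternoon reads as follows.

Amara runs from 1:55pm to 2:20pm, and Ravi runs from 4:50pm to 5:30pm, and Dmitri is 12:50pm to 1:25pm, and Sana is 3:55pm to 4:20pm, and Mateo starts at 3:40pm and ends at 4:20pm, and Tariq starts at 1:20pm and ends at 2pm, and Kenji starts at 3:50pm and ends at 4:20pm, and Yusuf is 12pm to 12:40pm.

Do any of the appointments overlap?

Two intervals overlap when each starts before the other ends.
Sorted by start: Yusuf, Dmitri, Tariq, Amara, Mateo, Kenji, Sana, Ravi.
Dmitri starts after Yusuf ends — done with Yusuf.
Tariq starts before Dmitri ends → Dmitri and Tariq overlap.
That's a conflict, so the schedule is not conflict-free.

Yes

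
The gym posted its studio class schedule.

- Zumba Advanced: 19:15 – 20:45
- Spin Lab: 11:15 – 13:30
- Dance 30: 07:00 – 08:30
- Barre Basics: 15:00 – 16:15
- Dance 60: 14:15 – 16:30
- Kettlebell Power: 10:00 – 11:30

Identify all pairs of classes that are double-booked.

Barre Basics & Dance 60, Kettlebell Power & Spin Lab

Check each pair: they overlap iff neither finishes before the other starts.
Sorted by start: Dance 30, Kettlebell Power, Spin Lab, Dance 60, Barre Basics, Zumba Advanced.
Kettlebell Power starts after Dance 30 ends, so nothing later overlaps Dance 30 either.
Spin Lab starts before Kettlebell Power ends → Kettlebell Power and Spin Lab overlap.
Dance 60 starts after Kettlebell Power ends, so nothing later overlaps Kettlebell Power either.
Dance 60 starts after Spin Lab ends, so nothing later overlaps Spin Lab either.
Barre Basics starts before Dance 60 ends → Dance 60 and Barre Basics overlap.
Zumba Advanced starts after Dance 60 ends.
Zumba Advanced starts after Barre Basics ends.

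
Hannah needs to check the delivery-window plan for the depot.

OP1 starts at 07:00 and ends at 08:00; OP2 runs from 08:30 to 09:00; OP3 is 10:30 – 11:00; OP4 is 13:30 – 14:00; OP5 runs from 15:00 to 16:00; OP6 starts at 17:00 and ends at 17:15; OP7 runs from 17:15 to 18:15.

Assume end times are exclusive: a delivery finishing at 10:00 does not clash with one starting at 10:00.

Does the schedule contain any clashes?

No

Sorted by start: OP1, OP2, OP3, OP4, OP5, OP6, OP7.
OP2 starts after OP1 ends; OP1 is clear from here.
OP3 starts after OP2 ends; OP2 is clear from here.
OP4 starts after OP3 ends; OP3 is clear from here.
OP5 starts after OP4 ends; OP4 is clear from here.
OP6 starts after OP5 ends; OP5 is clear from here.
OP7 starts exactly when OP6 ends (back-to-back, no overlap).
Every pair is clear; the schedule has no overlaps.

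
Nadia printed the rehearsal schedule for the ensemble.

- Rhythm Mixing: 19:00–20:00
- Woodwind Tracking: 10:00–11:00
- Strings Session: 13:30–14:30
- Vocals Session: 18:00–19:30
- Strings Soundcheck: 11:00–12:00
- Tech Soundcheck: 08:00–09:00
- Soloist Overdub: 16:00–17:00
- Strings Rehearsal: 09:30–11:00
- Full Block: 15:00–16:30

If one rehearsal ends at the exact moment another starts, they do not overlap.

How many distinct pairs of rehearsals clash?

3

Sorted by start: Tech Soundcheck, Strings Rehearsal, Woodwind Tracking, Strings Soundcheck, Strings Session, Full Block, Soloist Overdub, Vocals Session, Rhythm Mixing.
Strings Rehearsal starts after Tech Soundcheck ends — done with Tech Soundcheck.
Woodwind Tracking starts before Strings Rehearsal ends → Strings Rehearsal and Woodwind Tracking overlap.
Strings Soundcheck starts exactly when Strings Rehearsal ends (back-to-back, no overlap) — done with Strings Rehearsal.
Strings Soundcheck starts exactly when Woodwind Tracking ends (back-to-back, no overlap) — done with Woodwind Tracking.
Strings Session starts after Strings Soundcheck ends — done with Strings Soundcheck.
Full Block starts after Strings Session ends — done with Strings Session.
Soloist Overdub starts before Full Block ends → Full Block and Soloist Overdub overlap.
Vocals Session starts after Full Block ends — done with Full Block.
Vocals Session starts after Soloist Overdub ends — done with Soloist Overdub.
Rhythm Mixing starts before Vocals Session ends → Vocals Session and Rhythm Mixing overlap.
Overlapping pairs: Full Block & Soloist Overdub, Rhythm Mixing & Vocals Session, Strings Rehearsal & Woodwind Tracking — 3 in total.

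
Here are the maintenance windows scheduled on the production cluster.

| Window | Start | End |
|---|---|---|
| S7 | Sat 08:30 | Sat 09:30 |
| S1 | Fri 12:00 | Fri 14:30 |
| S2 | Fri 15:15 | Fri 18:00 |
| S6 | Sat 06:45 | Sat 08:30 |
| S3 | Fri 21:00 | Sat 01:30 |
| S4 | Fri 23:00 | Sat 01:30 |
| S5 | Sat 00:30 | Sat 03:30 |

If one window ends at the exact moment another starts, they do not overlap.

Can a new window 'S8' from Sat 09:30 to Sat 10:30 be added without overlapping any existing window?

S1: ends Fri 14:30 at or before S8 starts Sat 09:30 → clear.
S2: ends Fri 18:00 at or before S8 starts Sat 09:30 → clear.
S3: ends Sat 01:30 at or before S8 starts Sat 09:30 → clear.
S4: ends Sat 01:30 at or before S8 starts Sat 09:30 → clear.
S5: ends Sat 03:30 at or before S8 starts Sat 09:30 → clear.
S6: ends Sat 08:30 at or before S8 starts Sat 09:30 → clear.
S7: ends Sat 09:30 at or before S8 starts Sat 09:30 → clear.

Yes — the slot is free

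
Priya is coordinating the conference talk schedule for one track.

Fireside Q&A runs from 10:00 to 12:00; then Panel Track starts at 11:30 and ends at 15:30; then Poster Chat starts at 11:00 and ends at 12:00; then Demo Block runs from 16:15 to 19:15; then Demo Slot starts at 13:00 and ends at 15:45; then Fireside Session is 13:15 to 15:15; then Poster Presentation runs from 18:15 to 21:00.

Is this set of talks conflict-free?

Sorted by start: Fireside Q&A, Poster Chat, Panel Track, Demo Slot, Fireside Session, Demo Block, Poster Presentation.
Poster Chat starts before Fireside Q&A ends → Fireside Q&A and Poster Chat overlap.
That's a conflict, so the schedule is not conflict-free.

No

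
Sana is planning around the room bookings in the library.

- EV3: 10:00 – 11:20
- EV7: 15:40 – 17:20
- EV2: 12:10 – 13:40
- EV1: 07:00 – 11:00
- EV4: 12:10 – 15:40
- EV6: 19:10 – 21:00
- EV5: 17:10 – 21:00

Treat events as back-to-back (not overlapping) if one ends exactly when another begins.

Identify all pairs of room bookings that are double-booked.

EV1 & EV3, EV2 & EV4, EV5 & EV6, EV5 & EV7

Two intervals overlap when each starts before the other ends.
Sorted by start: EV1, EV3, EV2, EV4, EV7, EV5, EV6.
EV3 starts before EV1 ends → EV1 and EV3 overlap.
EV2 starts after EV1 ends, so nothing later overlaps EV1 either.
EV2 starts after EV3 ends, so nothing later overlaps EV3 either.
EV4 starts before EV2 ends → EV2 and EV4 overlap.
EV7 starts after EV2 ends, so nothing later overlaps EV2 either.
EV7 starts exactly when EV4 ends (back-to-back, no overlap), so nothing later overlaps EV4 either.
EV5 starts before EV7 ends → EV7 and EV5 overlap.
EV6 starts after EV7 ends.
EV6 starts before EV5 ends → EV5 and EV6 overlap.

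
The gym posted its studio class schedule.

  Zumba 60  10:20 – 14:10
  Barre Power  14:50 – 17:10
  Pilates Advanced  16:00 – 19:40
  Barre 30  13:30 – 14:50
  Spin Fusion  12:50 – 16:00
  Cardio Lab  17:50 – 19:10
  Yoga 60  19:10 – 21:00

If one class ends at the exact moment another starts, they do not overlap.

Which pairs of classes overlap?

Check each pair: they overlap iff neither finishes before the other starts.
Sorted by start: Zumba 60, Spin Fusion, Barre 30, Barre Power, Pilates Advanced, Cardio Lab, Yoga 60.
Spin Fusion starts before Zumba 60 ends → Zumba 60 and Spin Fusion overlap.
Barre 30 starts before Zumba 60 ends → Zumba 60 and Barre 30 overlap.
Barre Power starts after Zumba 60 ends, so Zumba 60 has no further overlaps.
Barre 30 starts before Spin Fusion ends → Spin Fusion and Barre 30 overlap.
Barre Power starts before Spin Fusion ends → Spin Fusion and Barre Power overlap.
Pilates Advanced starts exactly when Spin Fusion ends (back-to-back, no overlap), so Spin Fusion has no further overlaps.
Barre Power starts exactly when Barre 30 ends (back-to-back, no overlap), so Barre 30 has no further overlaps.
Pilates Advanced starts before Barre Power ends → Barre Power and Pilates Advanced overlap.
Cardio Lab starts after Barre Power ends, so Barre Power has no further overlaps.
Cardio Lab starts before Pilates Advanced ends → Pilates Advanced and Cardio Lab overlap.
Yoga 60 starts before Pilates Advanced ends → Pilates Advanced and Yoga 60 overlap.
Yoga 60 starts exactly when Cardio Lab ends (back-to-back, no overlap).

Barre 30 & Spin Fusion, Barre 30 & Zumba 60, Barre Power & Pilates Advanced, Barre Power & Spin Fusion, Cardio Lab & Pilates Advanced, Pilates Advanced & Yoga 60, Spin Fusion & Zumba 60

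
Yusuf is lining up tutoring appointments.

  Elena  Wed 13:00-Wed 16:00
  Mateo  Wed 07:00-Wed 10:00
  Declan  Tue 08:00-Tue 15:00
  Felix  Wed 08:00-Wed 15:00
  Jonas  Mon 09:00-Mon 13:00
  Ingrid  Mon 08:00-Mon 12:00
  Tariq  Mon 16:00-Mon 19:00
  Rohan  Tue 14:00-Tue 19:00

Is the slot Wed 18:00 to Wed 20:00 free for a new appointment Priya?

Yes — the slot is free

Ingrid: ends Mon 12:00 at or before Priya starts Wed 18:00 → clear.
Jonas: ends Mon 13:00 at or before Priya starts Wed 18:00 → clear.
Tariq: ends Mon 19:00 at or before Priya starts Wed 18:00 → clear.
Declan: ends Tue 15:00 at or before Priya starts Wed 18:00 → clear.
Rohan: ends Tue 19:00 at or before Priya starts Wed 18:00 → clear.
Mateo: ends Wed 10:00 at or before Priya starts Wed 18:00 → clear.
Felix: ends Wed 15:00 at or before Priya starts Wed 18:00 → clear.
Elena: ends Wed 16:00 at or before Priya starts Wed 18:00 → clear.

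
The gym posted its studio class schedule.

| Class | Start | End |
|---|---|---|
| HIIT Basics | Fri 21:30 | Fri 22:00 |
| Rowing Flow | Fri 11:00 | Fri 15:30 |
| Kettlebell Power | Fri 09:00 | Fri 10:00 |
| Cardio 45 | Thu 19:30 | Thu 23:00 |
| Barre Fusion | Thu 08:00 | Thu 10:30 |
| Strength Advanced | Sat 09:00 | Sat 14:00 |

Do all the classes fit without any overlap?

Yes

Sorted by start: Barre Fusion, Cardio 45, Kettlebell Power, Rowing Flow, HIIT Basics, Strength Advanced.
Cardio 45 starts after Barre Fusion ends, so Barre Fusion has no further overlaps.
Kettlebell Power starts after Cardio 45 ends, so Cardio 45 has no further overlaps.
Rowing Flow starts after Kettlebell Power ends, so Kettlebell Power has no further overlaps.
HIIT Basics starts after Rowing Flow ends, so Rowing Flow has no further overlaps.
Strength Advanced starts after HIIT Basics ends.
Every pair is clear; the schedule has no overlaps.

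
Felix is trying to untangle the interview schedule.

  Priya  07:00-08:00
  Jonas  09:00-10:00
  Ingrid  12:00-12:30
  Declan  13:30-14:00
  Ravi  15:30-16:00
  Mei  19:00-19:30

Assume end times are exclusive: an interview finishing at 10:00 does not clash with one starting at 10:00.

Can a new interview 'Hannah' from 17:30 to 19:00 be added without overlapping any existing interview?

Priya: ends 08:00 at or before Hannah starts 17:30 → clear.
Jonas: ends 10:00 at or before Hannah starts 17:30 → clear.
Ingrid: ends 12:30 at or before Hannah starts 17:30 → clear.
Declan: ends 14:00 at or before Hannah starts 17:30 → clear.
Ravi: ends 16:00 at or before Hannah starts 17:30 → clear.
Mei: starts 19:00 at or after Hannah ends 19:00 → clear.

Yes — the slot is free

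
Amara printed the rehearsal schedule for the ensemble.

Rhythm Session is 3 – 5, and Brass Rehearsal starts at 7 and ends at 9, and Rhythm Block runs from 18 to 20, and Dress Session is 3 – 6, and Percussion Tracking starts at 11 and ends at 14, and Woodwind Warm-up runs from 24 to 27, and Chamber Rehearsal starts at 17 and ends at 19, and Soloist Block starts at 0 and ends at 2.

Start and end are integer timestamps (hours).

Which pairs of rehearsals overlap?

Sorted by start: Soloist Block, Rhythm Session, Dress Session, Brass Rehearsal, Percussion Tracking, Chamber Rehearsal, Rhythm Block, Woodwind Warm-up.
Rhythm Session starts after Soloist Block ends; Soloist Block is clear from here.
Dress Session starts before Rhythm Session ends → Rhythm Session and Dress Session overlap.
Brass Rehearsal starts after Rhythm Session ends; Rhythm Session is clear from here.
Brass Rehearsal starts after Dress Session ends; Dress Session is clear from here.
Percussion Tracking starts after Brass Rehearsal ends; Brass Rehearsal is clear from here.
Chamber Rehearsal starts after Percussion Tracking ends; Percussion Tracking is clear from here.
Rhythm Block starts before Chamber Rehearsal ends → Chamber Rehearsal and Rhythm Block overlap.
Woodwind Warm-up starts after Chamber Rehearsal ends.
Woodwind Warm-up starts after Rhythm Block ends.

Chamber Rehearsal & Rhythm Block, Dress Session & Rhythm Session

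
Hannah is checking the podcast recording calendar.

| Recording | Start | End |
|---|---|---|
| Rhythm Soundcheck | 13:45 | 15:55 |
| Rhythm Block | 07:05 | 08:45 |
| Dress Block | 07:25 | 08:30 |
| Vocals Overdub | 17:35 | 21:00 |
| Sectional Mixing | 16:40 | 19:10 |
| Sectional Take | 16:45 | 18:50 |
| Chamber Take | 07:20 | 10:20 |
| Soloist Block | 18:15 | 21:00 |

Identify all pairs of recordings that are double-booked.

Check each pair: they overlap iff neither finishes before the other starts.
Sorted by start: Rhythm Block, Chamber Take, Dress Block, Rhythm Soundcheck, Sectional Mixing, Sectional Take, Vocals Overdub, Soloist Block.
Chamber Take starts before Rhythm Block ends → Rhythm Block and Chamber Take overlap.
Dress Block starts before Rhythm Block ends → Rhythm Block and Dress Block overlap.
Rhythm Soundcheck starts after Rhythm Block ends, so nothing later overlaps Rhythm Block either.
Dress Block starts before Chamber Take ends → Chamber Take and Dress Block overlap.
Rhythm Soundcheck starts after Chamber Take ends, so nothing later overlaps Chamber Take either.
Rhythm Soundcheck starts after Dress Block ends, so nothing later overlaps Dress Block either.
Sectional Mixing starts after Rhythm Soundcheck ends, so nothing later overlaps Rhythm Soundcheck either.
Sectional Take starts before Sectional Mixing ends → Sectional Mixing and Sectional Take overlap.
Vocals Overdub starts before Sectional Mixing ends → Sectional Mixing and Vocals Overdub overlap.
Soloist Block starts before Sectional Mixing ends → Sectional Mixing and Soloist Block overlap.
Vocals Overdub starts before Sectional Take ends → Sectional Take and Vocals Overdub overlap.
Soloist Block starts before Sectional Take ends → Sectional Take and Soloist Block overlap.
Soloist Block starts before Vocals Overdub ends → Vocals Overdub and Soloist Block overlap.

Chamber Take & Dress Block, Chamber Take & Rhythm Block, Dress Block & Rhythm Block, Sectional Mixing & Sectional Take, Sectional Mixing & Soloist Block, Sectional Mixing & Vocals Overdub, Sectional Take & Soloist Block, Sectional Take & Vocals Overdub, Soloist Block & Vocals Overdub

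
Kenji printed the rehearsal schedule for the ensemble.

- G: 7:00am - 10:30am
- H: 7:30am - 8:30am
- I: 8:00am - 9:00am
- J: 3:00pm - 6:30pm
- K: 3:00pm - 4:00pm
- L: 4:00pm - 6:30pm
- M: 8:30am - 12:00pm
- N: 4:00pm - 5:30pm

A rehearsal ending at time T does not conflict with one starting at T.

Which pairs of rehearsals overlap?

Sorted by start: G, H, I, M, J, K, L, N.
H starts before G ends → G and H overlap.
I starts before G ends → G and I overlap.
M starts before G ends → G and M overlap.
J starts after G ends — done with G.
I starts before H ends → H and I overlap.
M starts exactly when H ends (back-to-back, no overlap) — done with H.
M starts before I ends → I and M overlap.
J starts after I ends — done with I.
J starts after M ends — done with M.
K starts before J ends → J and K overlap.
L starts before J ends → J and L overlap.
N starts before J ends → J and N overlap.
L starts exactly when K ends (back-to-back, no overlap) — done with K.
N starts before L ends → L and N overlap.

G & H, G & I, G & M, H & I, I & M, J & K, J & L, J & N, L & N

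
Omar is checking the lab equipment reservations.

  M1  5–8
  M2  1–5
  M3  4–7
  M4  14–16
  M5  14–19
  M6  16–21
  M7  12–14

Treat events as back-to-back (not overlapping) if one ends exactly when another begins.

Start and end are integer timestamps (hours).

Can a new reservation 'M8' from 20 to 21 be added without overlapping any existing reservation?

M2: ends 5 at or before M8 starts 20 → clear.
M3: ends 7 at or before M8 starts 20 → clear.
M1: ends 8 at or before M8 starts 20 → clear.
M7: ends 14 at or before M8 starts 20 → clear.
M4: ends 16 at or before M8 starts 20 → clear.
M5: ends 19 at or before M8 starts 20 → clear.
M6: starts 16 before M8 ends 21, and ends 21 after M8 starts 20 → overlap.
M8 overlaps M6.

No — it overlaps M6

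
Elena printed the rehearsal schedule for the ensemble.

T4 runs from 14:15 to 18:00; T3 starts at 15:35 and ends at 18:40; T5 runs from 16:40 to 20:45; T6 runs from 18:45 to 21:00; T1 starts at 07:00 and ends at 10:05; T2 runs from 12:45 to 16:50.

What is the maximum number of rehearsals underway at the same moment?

4

Sort all start/end points and keep a running count:
07:00 start T1 → 1
10:05 end T1 → 0
12:45 start T2 → 1
14:15 start T4 → 2
15:35 start T3 → 3
16:40 start T5 → 4
16:50 end T2 → 3
18:00 end T4 → 2
18:40 end T3 → 1
18:45 start T6 → 2
20:45 end T5 → 1
21:00 end T6 → 0
Peak is 4, at 16:40 (T2, T3, T4, T5).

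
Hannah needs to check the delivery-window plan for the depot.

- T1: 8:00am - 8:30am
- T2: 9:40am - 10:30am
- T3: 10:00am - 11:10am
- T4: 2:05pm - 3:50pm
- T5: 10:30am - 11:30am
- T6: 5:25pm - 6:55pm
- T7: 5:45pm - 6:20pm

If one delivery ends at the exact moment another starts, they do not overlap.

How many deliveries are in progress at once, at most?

Walk through starts and ends in time order (an end at T is processed before a start at T):
8:00am start T1 → 1
8:30am end T1 → 0
9:40am start T2 → 1
10:00am start T3 → 2
10:30am end T2 → 1
10:30am start T5 → 2
11:10am end T3 → 1
11:30am end T5 → 0
2:05pm start T4 → 1
3:50pm end T4 → 0
5:25pm start T6 → 1
5:45pm start T7 → 2
6:20pm end T7 → 1
6:55pm end T6 → 0
Peak is 2, at 10:00am (T2, T3).

2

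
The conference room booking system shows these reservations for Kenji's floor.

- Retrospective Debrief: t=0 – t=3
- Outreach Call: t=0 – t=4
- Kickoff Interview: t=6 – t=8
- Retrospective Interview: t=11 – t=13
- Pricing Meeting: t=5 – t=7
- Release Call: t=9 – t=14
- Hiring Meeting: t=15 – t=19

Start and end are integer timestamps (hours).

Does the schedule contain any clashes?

Sorted by start: Retrospective Debrief, Outreach Call, Pricing Meeting, Kickoff Interview, Release Call, Retrospective Interview, Hiring Meeting.
Outreach Call starts before Retrospective Debrief ends → Retrospective Debrief and Outreach Call overlap.
That's a conflict, so the schedule is not conflict-free.

Yes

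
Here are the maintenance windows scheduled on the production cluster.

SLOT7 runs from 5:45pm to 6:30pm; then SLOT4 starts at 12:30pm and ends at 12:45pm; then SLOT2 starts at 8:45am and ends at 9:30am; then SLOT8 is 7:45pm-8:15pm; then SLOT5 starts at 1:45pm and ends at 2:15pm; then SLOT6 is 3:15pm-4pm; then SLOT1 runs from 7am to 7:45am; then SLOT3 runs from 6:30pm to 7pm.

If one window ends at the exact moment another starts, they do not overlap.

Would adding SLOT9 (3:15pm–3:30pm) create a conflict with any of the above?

SLOT1: ends 7:45am at or before SLOT9 starts 3:15pm → clear.
SLOT2: ends 9:30am at or before SLOT9 starts 3:15pm → clear.
SLOT4: ends 12:45pm at or before SLOT9 starts 3:15pm → clear.
SLOT5: ends 2:15pm at or before SLOT9 starts 3:15pm → clear.
SLOT6: starts 3:15pm before SLOT9 ends 3:30pm, and ends 4pm after SLOT9 starts 3:15pm → overlap.
SLOT7: starts 5:45pm at or after SLOT9 ends 3:30pm → clear.
SLOT3: starts 6:30pm at or after SLOT9 ends 3:30pm → clear.
SLOT8: starts 7:45pm at or after SLOT9 ends 3:30pm → clear.
SLOT9 overlaps SLOT6.

Yes — it overlaps SLOT6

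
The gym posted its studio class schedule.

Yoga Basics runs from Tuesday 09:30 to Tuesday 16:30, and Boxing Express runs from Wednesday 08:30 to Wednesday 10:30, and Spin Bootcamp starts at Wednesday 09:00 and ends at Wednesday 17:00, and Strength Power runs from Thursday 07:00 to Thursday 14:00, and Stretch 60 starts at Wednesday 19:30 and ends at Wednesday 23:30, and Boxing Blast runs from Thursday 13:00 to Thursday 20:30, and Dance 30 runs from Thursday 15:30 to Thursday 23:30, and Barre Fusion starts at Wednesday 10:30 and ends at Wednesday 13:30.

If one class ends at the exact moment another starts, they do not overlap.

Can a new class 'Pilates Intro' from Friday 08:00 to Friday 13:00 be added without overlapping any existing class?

Yoga Basics: ends Tuesday 16:30 at or before Pilates Intro starts Friday 08:00 → clear.
Boxing Express: ends Wednesday 10:30 at or before Pilates Intro starts Friday 08:00 → clear.
Spin Bootcamp: ends Wednesday 17:00 at or before Pilates Intro starts Friday 08:00 → clear.
Barre Fusion: ends Wednesday 13:30 at or before Pilates Intro starts Friday 08:00 → clear.
Stretch 60: ends Wednesday 23:30 at or before Pilates Intro starts Friday 08:00 → clear.
Strength Power: ends Thursday 14:00 at or before Pilates Intro starts Friday 08:00 → clear.
Boxing Blast: ends Thursday 20:30 at or before Pilates Intro starts Friday 08:00 → clear.
Dance 30: ends Thursday 23:30 at or before Pilates Intro starts Friday 08:00 → clear.

Yes — the slot is free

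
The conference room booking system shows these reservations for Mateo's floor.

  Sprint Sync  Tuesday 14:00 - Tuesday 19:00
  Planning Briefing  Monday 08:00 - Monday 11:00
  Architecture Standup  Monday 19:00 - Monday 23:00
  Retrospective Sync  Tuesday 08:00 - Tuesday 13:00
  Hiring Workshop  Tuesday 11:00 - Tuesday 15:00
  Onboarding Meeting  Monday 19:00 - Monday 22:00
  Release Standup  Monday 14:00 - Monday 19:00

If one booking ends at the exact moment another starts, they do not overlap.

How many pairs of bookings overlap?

3

Sorted by start: Planning Briefing, Release Standup, Onboarding Meeting, Architecture Standup, Retrospective Sync, Hiring Workshop, Sprint Sync.
Release Standup starts after Planning Briefing ends; Planning Briefing is clear from here.
Onboarding Meeting starts exactly when Release Standup ends (back-to-back, no overlap); Release Standup is clear from here.
Architecture Standup starts before Onboarding Meeting ends → Onboarding Meeting and Architecture Standup overlap.
Retrospective Sync starts after Onboarding Meeting ends; Onboarding Meeting is clear from here.
Retrospective Sync starts after Architecture Standup ends; Architecture Standup is clear from here.
Hiring Workshop starts before Retrospective Sync ends → Retrospective Sync and Hiring Workshop overlap.
Sprint Sync starts after Retrospective Sync ends.
Sprint Sync starts before Hiring Workshop ends → Hiring Workshop and Sprint Sync overlap.
Overlapping pairs: Architecture Standup & Onboarding Meeting, Hiring Workshop & Retrospective Sync, Hiring Workshop & Sprint Sync — 3 in total.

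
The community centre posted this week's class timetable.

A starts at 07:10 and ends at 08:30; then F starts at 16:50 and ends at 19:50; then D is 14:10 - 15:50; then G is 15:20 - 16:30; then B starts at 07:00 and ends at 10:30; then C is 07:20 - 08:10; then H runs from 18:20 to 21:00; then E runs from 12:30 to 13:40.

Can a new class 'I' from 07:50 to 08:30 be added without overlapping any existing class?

No — it overlaps A, B, C

B: starts 07:00 before I ends 08:30, and ends 10:30 after I starts 07:50 → overlap.
A: starts 07:10 before I ends 08:30, and ends 08:30 after I starts 07:50 → overlap.
C: starts 07:20 before I ends 08:30, and ends 08:10 after I starts 07:50 → overlap.
E: starts 12:30 at or after I ends 08:30 → clear.
D: starts 14:10 at or after I ends 08:30 → clear.
G: starts 15:20 at or after I ends 08:30 → clear.
F: starts 16:50 at or after I ends 08:30 → clear.
H: starts 18:20 at or after I ends 08:30 → clear.
I overlaps A, B, C.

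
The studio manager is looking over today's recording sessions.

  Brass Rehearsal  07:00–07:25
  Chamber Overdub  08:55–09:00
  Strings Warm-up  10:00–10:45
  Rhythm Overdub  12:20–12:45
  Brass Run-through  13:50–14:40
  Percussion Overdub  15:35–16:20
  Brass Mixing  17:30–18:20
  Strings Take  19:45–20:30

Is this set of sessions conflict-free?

Yes

Sorted by start: Brass Rehearsal, Chamber Overdub, Strings Warm-up, Rhythm Overdub, Brass Run-through, Percussion Overdub, Brass Mixing, Strings Take.
Chamber Overdub starts after Brass Rehearsal ends, so nothing later overlaps Brass Rehearsal either.
Strings Warm-up starts after Chamber Overdub ends, so nothing later overlaps Chamber Overdub either.
Rhythm Overdub starts after Strings Warm-up ends, so nothing later overlaps Strings Warm-up either.
Brass Run-through starts after Rhythm Overdub ends, so nothing later overlaps Rhythm Overdub either.
Percussion Overdub starts after Brass Run-through ends, so nothing later overlaps Brass Run-through either.
Brass Mixing starts after Percussion Overdub ends, so nothing later overlaps Percussion Overdub either.
Strings Take starts after Brass Mixing ends.
Every pair is clear; the schedule has no overlaps.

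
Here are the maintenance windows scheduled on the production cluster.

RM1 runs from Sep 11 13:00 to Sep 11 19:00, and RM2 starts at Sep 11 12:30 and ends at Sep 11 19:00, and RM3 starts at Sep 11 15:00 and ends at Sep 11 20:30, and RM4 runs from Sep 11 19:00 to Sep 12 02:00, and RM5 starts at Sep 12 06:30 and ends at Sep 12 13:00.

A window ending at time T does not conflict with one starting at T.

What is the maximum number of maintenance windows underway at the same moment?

3

Walk through starts and ends in time order (an end at T is processed before a start at T):
Sep 11 12:30 start RM2 → 1
Sep 11 13:00 start RM1 → 2
Sep 11 15:00 start RM3 → 3
Sep 11 19:00 end RM1 → 2
Sep 11 19:00 end RM2 → 1
Sep 11 19:00 start RM4 → 2
Sep 11 20:30 end RM3 → 1
Sep 12 02:00 end RM4 → 0
Sep 12 06:30 start RM5 → 1
Sep 12 13:00 end RM5 → 0
Peak is 3, at Sep 11 15:00 (RM1, RM2, RM3).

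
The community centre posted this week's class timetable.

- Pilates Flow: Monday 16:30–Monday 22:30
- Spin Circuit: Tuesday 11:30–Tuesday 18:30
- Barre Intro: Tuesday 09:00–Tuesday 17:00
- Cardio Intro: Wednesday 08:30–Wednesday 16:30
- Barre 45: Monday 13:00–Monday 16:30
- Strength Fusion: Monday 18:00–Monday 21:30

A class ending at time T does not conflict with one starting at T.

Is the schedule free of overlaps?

No

Sorted by start: Barre 45, Pilates Flow, Strength Fusion, Barre Intro, Spin Circuit, Cardio Intro.
Pilates Flow starts exactly when Barre 45 ends (back-to-back, no overlap); Barre 45 is clear from here.
Strength Fusion starts before Pilates Flow ends → Pilates Flow and Strength Fusion overlap.
That's a conflict, so the schedule is not conflict-free.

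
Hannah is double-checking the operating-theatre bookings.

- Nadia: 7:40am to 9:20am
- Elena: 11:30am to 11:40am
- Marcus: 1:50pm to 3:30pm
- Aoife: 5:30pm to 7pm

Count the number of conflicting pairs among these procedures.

0

Sorted by start: Nadia, Elena, Marcus, Aoife.
Elena starts after Nadia ends, so nothing later overlaps Nadia either.
Marcus starts after Elena ends, so nothing later overlaps Elena either.
Aoife starts after Marcus ends.
No pair overlaps.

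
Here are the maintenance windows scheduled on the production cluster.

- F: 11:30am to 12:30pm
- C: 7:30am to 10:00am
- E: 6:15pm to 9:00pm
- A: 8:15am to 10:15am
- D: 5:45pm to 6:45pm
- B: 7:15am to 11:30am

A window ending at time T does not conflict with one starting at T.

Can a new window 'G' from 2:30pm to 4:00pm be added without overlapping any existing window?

Yes — the slot is free

B: ends 11:30am at or before G starts 2:30pm → clear.
C: ends 10:00am at or before G starts 2:30pm → clear.
A: ends 10:15am at or before G starts 2:30pm → clear.
F: ends 12:30pm at or before G starts 2:30pm → clear.
D: starts 5:45pm at or after G ends 4:00pm → clear.
E: starts 6:15pm at or after G ends 4:00pm → clear.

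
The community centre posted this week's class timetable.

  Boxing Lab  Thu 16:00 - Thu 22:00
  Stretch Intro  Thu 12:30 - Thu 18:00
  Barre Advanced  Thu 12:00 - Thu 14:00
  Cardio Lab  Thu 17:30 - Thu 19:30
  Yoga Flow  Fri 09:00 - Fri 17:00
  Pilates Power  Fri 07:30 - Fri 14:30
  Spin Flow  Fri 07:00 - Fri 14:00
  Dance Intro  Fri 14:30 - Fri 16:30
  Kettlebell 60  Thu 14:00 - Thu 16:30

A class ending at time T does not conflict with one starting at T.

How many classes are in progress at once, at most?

3

Sweep the timeline, counting +1 at each start and −1 at each end (ends before starts at a tie):
Thu 12:00 start Barre Advanced → 1
Thu 12:30 start Stretch Intro → 2
Thu 14:00 end Barre Advanced → 1
Thu 14:00 start Kettlebell 60 → 2
Thu 16:00 start Boxing Lab → 3
Thu 16:30 end Kettlebell 60 → 2
Thu 17:30 start Cardio Lab → 3
Thu 18:00 end Stretch Intro → 2
Thu 19:30 end Cardio Lab → 1
Thu 22:00 end Boxing Lab → 0
Fri 07:00 start Spin Flow → 1
Fri 07:30 start Pilates Power → 2
Fri 09:00 start Yoga Flow → 3
Fri 14:00 end Spin Flow → 2
Fri 14:30 end Pilates Power → 1
Fri 14:30 start Dance Intro → 2
Fri 16:30 end Dance Intro → 1
Fri 17:00 end Yoga Flow → 0
Peak is 3, at Thu 16:00 (Boxing Lab, Kettlebell 60, Stretch Intro).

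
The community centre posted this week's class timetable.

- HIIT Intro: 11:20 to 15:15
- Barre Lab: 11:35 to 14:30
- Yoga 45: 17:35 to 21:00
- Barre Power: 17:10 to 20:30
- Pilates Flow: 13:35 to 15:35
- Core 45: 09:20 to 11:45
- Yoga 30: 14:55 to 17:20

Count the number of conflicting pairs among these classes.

9

Check each pair: they overlap iff neither finishes before the other starts.
Sorted by start: Core 45, HIIT Intro, Barre Lab, Pilates Flow, Yoga 30, Barre Power, Yoga 45.
HIIT Intro starts before Core 45 ends → Core 45 and HIIT Intro overlap.
Barre Lab starts before Core 45 ends → Core 45 and Barre Lab overlap.
Pilates Flow starts after Core 45 ends, so nothing later overlaps Core 45 either.
Barre Lab starts before HIIT Intro ends → HIIT Intro and Barre Lab overlap.
Pilates Flow starts before HIIT Intro ends → HIIT Intro and Pilates Flow overlap.
Yoga 30 starts before HIIT Intro ends → HIIT Intro and Yoga 30 overlap.
Barre Power starts after HIIT Intro ends, so nothing later overlaps HIIT Intro either.
Pilates Flow starts before Barre Lab ends → Barre Lab and Pilates Flow overlap.
Yoga 30 starts after Barre Lab ends, so nothing later overlaps Barre Lab either.
Yoga 30 starts before Pilates Flow ends → Pilates Flow and Yoga 30 overlap.
Barre Power starts after Pilates Flow ends, so nothing later overlaps Pilates Flow either.
Barre Power starts before Yoga 30 ends → Yoga 30 and Barre Power overlap.
Yoga 45 starts after Yoga 30 ends.
Yoga 45 starts before Barre Power ends → Barre Power and Yoga 45 overlap.
Overlapping pairs: Barre Lab & Core 45, Barre Lab & HIIT Intro, Barre Lab & Pilates Flow, Barre Power & Yoga 30, Barre Power & Yoga 45, Core 45 & HIIT Intro, HIIT Intro & Pilates Flow, HIIT Intro & Yoga 30, Pilates Flow & Yoga 30 — 9 in total.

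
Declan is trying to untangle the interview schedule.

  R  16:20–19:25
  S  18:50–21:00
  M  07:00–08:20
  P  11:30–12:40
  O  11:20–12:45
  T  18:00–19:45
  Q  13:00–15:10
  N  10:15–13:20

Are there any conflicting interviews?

Yes

Sorted by start: M, N, O, P, Q, R, T, S.
N starts after M ends, so M has no further overlaps.
O starts before N ends → N and O overlap.
That's a conflict, so the schedule is not conflict-free.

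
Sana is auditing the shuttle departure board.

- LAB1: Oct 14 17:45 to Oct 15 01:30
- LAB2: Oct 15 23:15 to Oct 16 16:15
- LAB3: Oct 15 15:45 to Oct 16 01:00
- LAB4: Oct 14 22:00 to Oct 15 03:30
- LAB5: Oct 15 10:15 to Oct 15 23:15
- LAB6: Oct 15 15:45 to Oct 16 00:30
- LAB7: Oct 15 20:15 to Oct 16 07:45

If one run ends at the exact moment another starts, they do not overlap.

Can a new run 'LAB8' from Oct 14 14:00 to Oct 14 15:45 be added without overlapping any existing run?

LAB1: starts Oct 14 17:45 at or after LAB8 ends Oct 14 15:45 → clear.
LAB4: starts Oct 14 22:00 at or after LAB8 ends Oct 14 15:45 → clear.
LAB5: starts Oct 15 10:15 at or after LAB8 ends Oct 14 15:45 → clear.
LAB3: starts Oct 15 15:45 at or after LAB8 ends Oct 14 15:45 → clear.
LAB6: starts Oct 15 15:45 at or after LAB8 ends Oct 14 15:45 → clear.
LAB7: starts Oct 15 20:15 at or after LAB8 ends Oct 14 15:45 → clear.
LAB2: starts Oct 15 23:15 at or after LAB8 ends Oct 14 15:45 → clear.

Yes — the slot is free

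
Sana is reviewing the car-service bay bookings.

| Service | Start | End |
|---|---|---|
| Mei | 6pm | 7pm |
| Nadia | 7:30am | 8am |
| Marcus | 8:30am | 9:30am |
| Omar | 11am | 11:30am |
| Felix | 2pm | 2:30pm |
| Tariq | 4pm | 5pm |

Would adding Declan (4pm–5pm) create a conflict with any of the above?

Yes — it overlaps Tariq

Nadia: ends 8am at or before Declan starts 4pm → clear.
Marcus: ends 9:30am at or before Declan starts 4pm → clear.
Omar: ends 11:30am at or before Declan starts 4pm → clear.
Felix: ends 2:30pm at or before Declan starts 4pm → clear.
Tariq: starts 4pm before Declan ends 5pm, and ends 5pm after Declan starts 4pm → overlap.
Mei: starts 6pm at or after Declan ends 5pm → clear.
Declan overlaps Tariq.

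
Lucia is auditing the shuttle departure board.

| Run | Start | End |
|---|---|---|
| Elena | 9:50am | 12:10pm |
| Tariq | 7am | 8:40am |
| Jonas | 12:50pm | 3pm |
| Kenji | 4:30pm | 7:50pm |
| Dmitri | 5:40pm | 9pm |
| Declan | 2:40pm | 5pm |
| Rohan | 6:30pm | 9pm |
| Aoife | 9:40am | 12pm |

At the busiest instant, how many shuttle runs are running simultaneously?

Sort all start/end points and keep a running count:
7am start Tariq → 1
8:40am end Tariq → 0
9:40am start Aoife → 1
9:50am start Elena → 2
12pm end Aoife → 1
12:10pm end Elena → 0
12:50pm start Jonas → 1
2:40pm start Declan → 2
3pm end Jonas → 1
4:30pm start Kenji → 2
5pm end Declan → 1
5:40pm start Dmitri → 2
6:30pm start Rohan → 3
7:50pm end Kenji → 2
9pm end Dmitri → 1
9pm end Rohan → 0
Peak is 3, at 6:30pm (Dmitri, Kenji, Rohan).

3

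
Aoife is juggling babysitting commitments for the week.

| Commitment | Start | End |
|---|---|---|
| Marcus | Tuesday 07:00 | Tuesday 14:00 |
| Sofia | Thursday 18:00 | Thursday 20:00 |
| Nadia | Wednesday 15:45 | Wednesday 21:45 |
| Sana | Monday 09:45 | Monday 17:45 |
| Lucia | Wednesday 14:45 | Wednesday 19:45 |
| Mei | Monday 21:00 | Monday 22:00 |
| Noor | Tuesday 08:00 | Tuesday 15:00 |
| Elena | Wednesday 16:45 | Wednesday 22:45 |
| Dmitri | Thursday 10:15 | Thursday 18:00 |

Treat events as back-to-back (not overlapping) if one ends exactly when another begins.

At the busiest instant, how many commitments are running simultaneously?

Sweep the timeline, counting +1 at each start and −1 at each end (ends before starts at a tie):
Monday 09:45 start Sana → 1
Monday 17:45 end Sana → 0
Monday 21:00 start Mei → 1
Monday 22:00 end Mei → 0
Tuesday 07:00 start Marcus → 1
Tuesday 08:00 start Noor → 2
Tuesday 14:00 end Marcus → 1
Tuesday 15:00 end Noor → 0
Wednesday 14:45 start Lucia → 1
Wednesday 15:45 start Nadia → 2
Wednesday 16:45 start Elena → 3
Wednesday 19:45 end Lucia → 2
Wednesday 21:45 end Nadia → 1
Wednesday 22:45 end Elena → 0
Thursday 10:15 start Dmitri → 1
Thursday 18:00 end Dmitri → 0
Thursday 18:00 start Sofia → 1
Thursday 20:00 end Sofia → 0
Peak is 3, at Wednesday 16:45 (Elena, Lucia, Nadia).

3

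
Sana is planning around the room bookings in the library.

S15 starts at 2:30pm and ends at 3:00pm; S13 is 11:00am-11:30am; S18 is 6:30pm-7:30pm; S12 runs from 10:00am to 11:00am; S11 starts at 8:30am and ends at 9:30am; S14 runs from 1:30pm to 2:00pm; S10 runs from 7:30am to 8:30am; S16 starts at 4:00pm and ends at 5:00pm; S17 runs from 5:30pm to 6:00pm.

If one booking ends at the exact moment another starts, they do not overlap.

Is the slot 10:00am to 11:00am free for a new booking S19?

No — it overlaps S12

S10: ends 8:30am at or before S19 starts 10:00am → clear.
S11: ends 9:30am at or before S19 starts 10:00am → clear.
S12: starts 10:00am before S19 ends 11:00am, and ends 11:00am after S19 starts 10:00am → overlap.
S13: starts 11:00am at or after S19 ends 11:00am → clear.
S14: starts 1:30pm at or after S19 ends 11:00am → clear.
S15: starts 2:30pm at or after S19 ends 11:00am → clear.
S16: starts 4:00pm at or after S19 ends 11:00am → clear.
S17: starts 5:30pm at or after S19 ends 11:00am → clear.
S18: starts 6:30pm at or after S19 ends 11:00am → clear.
S19 overlaps S12.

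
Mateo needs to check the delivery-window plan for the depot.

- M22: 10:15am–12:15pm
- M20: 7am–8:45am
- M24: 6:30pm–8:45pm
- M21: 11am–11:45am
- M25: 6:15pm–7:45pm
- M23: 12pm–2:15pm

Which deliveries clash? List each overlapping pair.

M21 & M22, M22 & M23, M24 & M25

Sorted by start: M20, M22, M21, M23, M25, M24.
M22 starts after M20 ends; M20 is clear from here.
M21 starts before M22 ends → M22 and M21 overlap.
M23 starts before M22 ends → M22 and M23 overlap.
M25 starts after M22 ends; M22 is clear from here.
M23 starts after M21 ends; M21 is clear from here.
M25 starts after M23 ends; M23 is clear from here.
M24 starts before M25 ends → M25 and M24 overlap.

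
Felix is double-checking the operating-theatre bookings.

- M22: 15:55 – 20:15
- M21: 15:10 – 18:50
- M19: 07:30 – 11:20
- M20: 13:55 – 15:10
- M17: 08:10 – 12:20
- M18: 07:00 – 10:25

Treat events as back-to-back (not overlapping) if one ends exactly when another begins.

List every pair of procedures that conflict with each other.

Sorted by start: M18, M19, M17, M20, M21, M22.
M19 starts before M18 ends → M18 and M19 overlap.
M17 starts before M18 ends → M18 and M17 overlap.
M20 starts after M18 ends, so M18 has no further overlaps.
M17 starts before M19 ends → M19 and M17 overlap.
M20 starts after M19 ends, so M19 has no further overlaps.
M20 starts after M17 ends, so M17 has no further overlaps.
M21 starts exactly when M20 ends (back-to-back, no overlap), so M20 has no further overlaps.
M22 starts before M21 ends → M21 and M22 overlap.

M17 & M18, M17 & M19, M18 & M19, M21 & M22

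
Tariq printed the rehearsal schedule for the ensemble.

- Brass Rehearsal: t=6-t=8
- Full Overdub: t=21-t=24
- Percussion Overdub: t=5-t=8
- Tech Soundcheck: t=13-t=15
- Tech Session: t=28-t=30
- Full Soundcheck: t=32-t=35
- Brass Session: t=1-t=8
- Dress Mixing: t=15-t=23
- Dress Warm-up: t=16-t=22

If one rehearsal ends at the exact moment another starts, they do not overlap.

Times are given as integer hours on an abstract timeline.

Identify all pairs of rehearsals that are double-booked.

Sorted by start: Brass Session, Percussion Overdub, Brass Rehearsal, Tech Soundcheck, Dress Mixing, Dress Warm-up, Full Overdub, Tech Session, Full Soundcheck.
Percussion Overdub starts before Brass Session ends → Brass Session and Percussion Overdub overlap.
Brass Rehearsal starts before Brass Session ends → Brass Session and Brass Rehearsal overlap.
Tech Soundcheck starts after Brass Session ends, so nothing later overlaps Brass Session either.
Brass Rehearsal starts before Percussion Overdub ends → Percussion Overdub and Brass Rehearsal overlap.
Tech Soundcheck starts after Percussion Overdub ends, so nothing later overlaps Percussion Overdub either.
Tech Soundcheck starts after Brass Rehearsal ends, so nothing later overlaps Brass Rehearsal either.
Dress Mixing starts exactly when Tech Soundcheck ends (back-to-back, no overlap), so nothing later overlaps Tech Soundcheck either.
Dress Warm-up starts before Dress Mixing ends → Dress Mixing and Dress Warm-up overlap.
Full Overdub starts before Dress Mixing ends → Dress Mixing and Full Overdub overlap.
Tech Session starts after Dress Mixing ends, so nothing later overlaps Dress Mixing either.
Full Overdub starts before Dress Warm-up ends → Dress Warm-up and Full Overdub overlap.
Tech Session starts after Dress Warm-up ends, so nothing later overlaps Dress Warm-up either.
Tech Session starts after Full Overdub ends, so nothing later overlaps Full Overdub either.
Full Soundcheck starts after Tech Session ends.

Brass Rehearsal & Brass Session, Brass Rehearsal & Percussion Overdub, Brass Session & Percussion Overdub, Dress Mixing & Dress Warm-up, Dress Mixing & Full Overdub, Dress Warm-up & Full Overdub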